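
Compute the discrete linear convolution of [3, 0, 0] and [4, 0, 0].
y[0] = 3×4 = 12; y[1] = 3×0 + 0×4 = 0; y[2] = 3×0 + 0×0 + 0×4 = 0; y[3] = 0×0 + 0×0 = 0; y[4] = 0×0 = 0

[12, 0, 0, 0, 0]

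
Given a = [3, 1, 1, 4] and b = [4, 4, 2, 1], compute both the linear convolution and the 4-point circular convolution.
Linear: y_lin[0] = 3×4 = 12; y_lin[1] = 3×4 + 1×4 = 16; y_lin[2] = 3×2 + 1×4 + 1×4 = 14; y_lin[3] = 3×1 + 1×2 + 1×4 + 4×4 = 25; y_lin[4] = 1×1 + 1×2 + 4×4 = 19; y_lin[5] = 1×1 + 4×2 = 9; y_lin[6] = 4×1 = 4 → [12, 16, 14, 25, 19, 9, 4]. Circular (length 4): y[0] = 3×4 + 1×1 + 1×2 + 4×4 = 31; y[1] = 3×4 + 1×4 + 1×1 + 4×2 = 25; y[2] = 3×2 + 1×4 + 1×4 + 4×1 = 18; y[3] = 3×1 + 1×2 + 1×4 + 4×4 = 25 → [31, 25, 18, 25]

Linear: [12, 16, 14, 25, 19, 9, 4], Circular: [31, 25, 18, 25]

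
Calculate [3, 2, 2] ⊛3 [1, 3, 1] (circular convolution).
Use y[k] = Σ_j f[j]·g[(k-j) mod 3]. y[0] = 3×1 + 2×1 + 2×3 = 11; y[1] = 3×3 + 2×1 + 2×1 = 13; y[2] = 3×1 + 2×3 + 2×1 = 11. Result: [11, 13, 11]

[11, 13, 11]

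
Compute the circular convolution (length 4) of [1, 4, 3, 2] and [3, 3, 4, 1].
Use y[k] = Σ_j u[j]·v[(k-j) mod 4]. y[0] = 1×3 + 4×1 + 3×4 + 2×3 = 25; y[1] = 1×3 + 4×3 + 3×1 + 2×4 = 26; y[2] = 1×4 + 4×3 + 3×3 + 2×1 = 27; y[3] = 1×1 + 4×4 + 3×3 + 2×3 = 32. Result: [25, 26, 27, 32]

[25, 26, 27, 32]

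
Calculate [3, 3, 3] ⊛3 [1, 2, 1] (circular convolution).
Use y[k] = Σ_j x[j]·h[(k-j) mod 3]. y[0] = 3×1 + 3×1 + 3×2 = 12; y[1] = 3×2 + 3×1 + 3×1 = 12; y[2] = 3×1 + 3×2 + 3×1 = 12. Result: [12, 12, 12]

[12, 12, 12]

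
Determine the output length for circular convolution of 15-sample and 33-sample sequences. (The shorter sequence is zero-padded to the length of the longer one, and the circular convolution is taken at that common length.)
Circular convolution (zero-padding the shorter input) has length max(m, n) = max(15, 33) = 33

33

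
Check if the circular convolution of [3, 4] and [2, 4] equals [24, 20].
Recompute circular convolution of [3, 4] and [2, 4]: y[0] = 3×2 + 4×4 = 22; y[1] = 3×4 + 4×2 = 20 → [22, 20]. Compare to given [24, 20]: they differ at index 0: given 24, correct 22, so answer: No

No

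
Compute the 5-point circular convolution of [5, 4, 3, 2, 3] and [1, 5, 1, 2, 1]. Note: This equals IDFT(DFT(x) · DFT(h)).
Either evaluate y[k] = Σ_j x[j]·h[(k-j) mod 5] directly, or use IDFT(DFT(x) · DFT(h)). y[0] = 5×1 + 4×1 + 3×2 + 2×1 + 3×5 = 32; y[1] = 5×5 + 4×1 + 3×1 + 2×2 + 3×1 = 39; y[2] = 5×1 + 4×5 + 3×1 + 2×1 + 3×2 = 36; y[3] = 5×2 + 4×1 + 3×5 + 2×1 + 3×1 = 34; y[4] = 5×1 + 4×2 + 3×1 + 2×5 + 3×1 = 29. Result: [32, 39, 36, 34, 29]

[32, 39, 36, 34, 29]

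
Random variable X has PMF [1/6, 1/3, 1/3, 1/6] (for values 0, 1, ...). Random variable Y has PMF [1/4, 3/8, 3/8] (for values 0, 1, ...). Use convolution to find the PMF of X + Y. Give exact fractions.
P(X+Y=k) = Σ_i P(X=i)·P(Y=k-i) — a convolution of [1/6, 1/3, 1/3, 1/6] and [1/4, 3/8, 3/8]. P(X+Y=0) = (1/6)×(1/4) = 1/24; P(X+Y=1) = (1/6)×(3/8) + (1/3)×(1/4) = 1/16 + 1/12 = 7/48; P(X+Y=2) = (1/6)×(3/8) + (1/3)×(3/8) + (1/3)×(1/4) = 1/16 + 1/8 + 1/12 = 13/48; P(X+Y=3) = (1/3)×(3/8) + (1/3)×(3/8) + (1/6)×(1/4) = 1/8 + 1/8 + 1/24 = 7/24; P(X+Y=4) = (1/3)×(3/8) + (1/6)×(3/8) = 1/8 + 1/16 = 3/16; P(X+Y=5) = (1/6)×(3/8) = 1/16. PMF: [1/24, 7/48, 13/48, 7/24, 3/16, 1/16] (sums to 1 ✓)

[1/24, 7/48, 13/48, 7/24, 3/16, 1/16]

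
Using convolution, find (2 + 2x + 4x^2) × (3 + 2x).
Ascending coefficients: a = [2, 2, 4], b = [3, 2]. c[0] = 2×3 = 6; c[1] = 2×2 + 2×3 = 10; c[2] = 2×2 + 4×3 = 16; c[3] = 4×2 = 8. Result coefficients: [6, 10, 16, 8] → 6 + 10x + 16x^2 + 8x^3

6 + 10x + 16x^2 + 8x^3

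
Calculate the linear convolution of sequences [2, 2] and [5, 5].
y[0] = 2×5 = 10; y[1] = 2×5 + 2×5 = 20; y[2] = 2×5 = 10

[10, 20, 10]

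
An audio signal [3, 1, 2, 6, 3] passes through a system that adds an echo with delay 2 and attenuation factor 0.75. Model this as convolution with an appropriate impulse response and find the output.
Direct-path + delayed-attenuated-path model → impulse response h = [1, 0, 0.75] (1 at lag 0, 0.75 at lag 2). Output y[n] = x[n] + 0.75·x[n - 2] (with x[n] = 0 outside 0..4): y[0] = 3 + 0.75×0 = 3; y[1] = 1 + 0.75×0 = 1; y[2] = 2 + 0.75×3 = 4.25; y[3] = 6 + 0.75×1 = 6.75; y[4] = 3 + 0.75×2 = 4.5; y[5] = 0 + 0.75×6 = 4.5; y[6] = 0 + 0.75×3 = 2.25. So y = [3, 1, 4.25, 6.75, 4.5, 4.5, 2.25]

[3, 1, 4.25, 6.75, 4.5, 4.5, 2.25]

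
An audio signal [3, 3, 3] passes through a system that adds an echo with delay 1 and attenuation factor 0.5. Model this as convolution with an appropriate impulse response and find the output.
Direct-path + delayed-attenuated-path model → impulse response h = [1, 0.5] (1 at lag 0, 0.5 at lag 1). Output y[n] = x[n] + 0.5·x[n - 1] (with x[n] = 0 outside 0..2): y[0] = 3 + 0.5×0 = 3; y[1] = 3 + 0.5×3 = 4.5; y[2] = 3 + 0.5×3 = 4.5; y[3] = 0 + 0.5×3 = 1.5. So y = [3, 4.5, 4.5, 1.5]

[3, 4.5, 4.5, 1.5]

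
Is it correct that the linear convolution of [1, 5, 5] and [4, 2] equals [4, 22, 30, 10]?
Recompute linear convolution of [1, 5, 5] and [4, 2]: y[0] = 1×4 = 4; y[1] = 1×2 + 5×4 = 22; y[2] = 5×2 + 5×4 = 30; y[3] = 5×2 = 10 → [4, 22, 30, 10]. Given [4, 22, 30, 10] matches, so answer: Yes

Yes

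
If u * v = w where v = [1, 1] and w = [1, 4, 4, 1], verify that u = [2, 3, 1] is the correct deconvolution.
Forward-compute [2, 3, 1] * [1, 1]: w[0] = 2×1 = 2; w[1] = 2×1 + 3×1 = 5; w[2] = 3×1 + 1×1 = 4; w[3] = 1×1 = 1 → [2, 5, 4, 1]. Does not match given w = [1, 4, 4, 1].

Not verified. [2, 3, 1] * [1, 1] = [2, 5, 4, 1], which differs from [1, 4, 4, 1] at index 0.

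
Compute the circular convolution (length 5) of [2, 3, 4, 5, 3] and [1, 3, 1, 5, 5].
Use y[k] = Σ_j a[j]·b[(k-j) mod 5]. y[0] = 2×1 + 3×5 + 4×5 + 5×1 + 3×3 = 51; y[1] = 2×3 + 3×1 + 4×5 + 5×5 + 3×1 = 57; y[2] = 2×1 + 3×3 + 4×1 + 5×5 + 3×5 = 55; y[3] = 2×5 + 3×1 + 4×3 + 5×1 + 3×5 = 45; y[4] = 2×5 + 3×5 + 4×1 + 5×3 + 3×1 = 47. Result: [51, 57, 55, 45, 47]

[51, 57, 55, 45, 47]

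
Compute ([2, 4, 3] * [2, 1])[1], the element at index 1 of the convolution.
Use y[k] = Σ_i a[i]·b[k-i] at k=1. y[1] = 2×1 + 4×2 = 10

10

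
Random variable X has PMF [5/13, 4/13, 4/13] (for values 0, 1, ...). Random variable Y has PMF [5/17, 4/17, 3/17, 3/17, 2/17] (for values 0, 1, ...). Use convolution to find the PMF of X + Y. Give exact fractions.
P(X+Y=k) = Σ_i P(X=i)·P(Y=k-i) — a convolution of [5/13, 4/13, 4/13] and [5/17, 4/17, 3/17, 3/17, 2/17]. P(X+Y=0) = (5/13)×(5/17) = 25/221; P(X+Y=1) = (5/13)×(4/17) + (4/13)×(5/17) = 20/221 + 20/221 = 40/221; P(X+Y=2) = (5/13)×(3/17) + (4/13)×(4/17) + (4/13)×(5/17) = 15/221 + 16/221 + 20/221 = 3/13; P(X+Y=3) = (5/13)×(3/17) + (4/13)×(3/17) + (4/13)×(4/17) = 15/221 + 12/221 + 16/221 = 43/221; P(X+Y=4) = (5/13)×(2/17) + (4/13)×(3/17) + (4/13)×(3/17) = 10/221 + 12/221 + 12/221 = 2/13; P(X+Y=5) = (4/13)×(2/17) + (4/13)×(3/17) = 8/221 + 12/221 = 20/221; P(X+Y=6) = (4/13)×(2/17) = 8/221. PMF: [25/221, 40/221, 3/13, 43/221, 2/13, 20/221, 8/221] (sums to 1 ✓)

[25/221, 40/221, 3/13, 43/221, 2/13, 20/221, 8/221]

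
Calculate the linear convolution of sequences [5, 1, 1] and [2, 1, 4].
y[0] = 5×2 = 10; y[1] = 5×1 + 1×2 = 7; y[2] = 5×4 + 1×1 + 1×2 = 23; y[3] = 1×4 + 1×1 = 5; y[4] = 1×4 = 4

[10, 7, 23, 5, 4]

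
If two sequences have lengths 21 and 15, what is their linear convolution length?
Linear/full convolution length: m + n - 1 = 21 + 15 - 1 = 35

35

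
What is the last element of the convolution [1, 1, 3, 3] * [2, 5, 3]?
Use y[k] = Σ_i a[i]·b[k-i] at k=5. y[5] = 3×3 = 9

9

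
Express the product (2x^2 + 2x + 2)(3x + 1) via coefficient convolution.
Ascending coefficients: a = [2, 2, 2], b = [1, 3]. c[0] = 2×1 = 2; c[1] = 2×3 + 2×1 = 8; c[2] = 2×3 + 2×1 = 8; c[3] = 2×3 = 6. Result coefficients: [2, 8, 8, 6] → 6x^3 + 8x^2 + 8x + 2

6x^3 + 8x^2 + 8x + 2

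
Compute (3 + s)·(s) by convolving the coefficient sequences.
Ascending coefficients: a = [3, 1], b = [0, 1]. c[0] = 3×0 = 0; c[1] = 3×1 + 1×0 = 3; c[2] = 1×1 = 1. Result coefficients: [0, 3, 1] → 3s + s^2

3s + s^2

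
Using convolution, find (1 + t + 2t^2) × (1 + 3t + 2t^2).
Ascending coefficients: a = [1, 1, 2], b = [1, 3, 2]. c[0] = 1×1 = 1; c[1] = 1×3 + 1×1 = 4; c[2] = 1×2 + 1×3 + 2×1 = 7; c[3] = 1×2 + 2×3 = 8; c[4] = 2×2 = 4. Result coefficients: [1, 4, 7, 8, 4] → 1 + 4t + 7t^2 + 8t^3 + 4t^4

1 + 4t + 7t^2 + 8t^3 + 4t^4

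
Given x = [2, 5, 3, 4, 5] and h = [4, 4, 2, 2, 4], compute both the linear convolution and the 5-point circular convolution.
Linear: y_lin[0] = 2×4 = 8; y_lin[1] = 2×4 + 5×4 = 28; y_lin[2] = 2×2 + 5×4 + 3×4 = 36; y_lin[3] = 2×2 + 5×2 + 3×4 + 4×4 = 42; y_lin[4] = 2×4 + 5×2 + 3×2 + 4×4 + 5×4 = 60; y_lin[5] = 5×4 + 3×2 + 4×2 + 5×4 = 54; y_lin[6] = 3×4 + 4×2 + 5×2 = 30; y_lin[7] = 4×4 + 5×2 = 26; y_lin[8] = 5×4 = 20 → [8, 28, 36, 42, 60, 54, 30, 26, 20]. Circular (length 5): y[0] = 2×4 + 5×4 + 3×2 + 4×2 + 5×4 = 62; y[1] = 2×4 + 5×4 + 3×4 + 4×2 + 5×2 = 58; y[2] = 2×2 + 5×4 + 3×4 + 4×4 + 5×2 = 62; y[3] = 2×2 + 5×2 + 3×4 + 4×4 + 5×4 = 62; y[4] = 2×4 + 5×2 + 3×2 + 4×4 + 5×4 = 60 → [62, 58, 62, 62, 60]

Linear: [8, 28, 36, 42, 60, 54, 30, 26, 20], Circular: [62, 58, 62, 62, 60]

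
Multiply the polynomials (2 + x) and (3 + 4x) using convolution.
Ascending coefficients: a = [2, 1], b = [3, 4]. c[0] = 2×3 = 6; c[1] = 2×4 + 1×3 = 11; c[2] = 1×4 = 4. Result coefficients: [6, 11, 4] → 6 + 11x + 4x^2

6 + 11x + 4x^2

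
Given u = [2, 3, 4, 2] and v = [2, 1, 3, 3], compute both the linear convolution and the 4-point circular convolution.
Linear: y_lin[0] = 2×2 = 4; y_lin[1] = 2×1 + 3×2 = 8; y_lin[2] = 2×3 + 3×1 + 4×2 = 17; y_lin[3] = 2×3 + 3×3 + 4×1 + 2×2 = 23; y_lin[4] = 3×3 + 4×3 + 2×1 = 23; y_lin[5] = 4×3 + 2×3 = 18; y_lin[6] = 2×3 = 6 → [4, 8, 17, 23, 23, 18, 6]. Circular (length 4): y[0] = 2×2 + 3×3 + 4×3 + 2×1 = 27; y[1] = 2×1 + 3×2 + 4×3 + 2×3 = 26; y[2] = 2×3 + 3×1 + 4×2 + 2×3 = 23; y[3] = 2×3 + 3×3 + 4×1 + 2×2 = 23 → [27, 26, 23, 23]

Linear: [4, 8, 17, 23, 23, 18, 6], Circular: [27, 26, 23, 23]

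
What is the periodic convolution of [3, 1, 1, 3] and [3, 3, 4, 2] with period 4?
Use y[k] = Σ_j a[j]·b[(k-j) mod 4]. y[0] = 3×3 + 1×2 + 1×4 + 3×3 = 24; y[1] = 3×3 + 1×3 + 1×2 + 3×4 = 26; y[2] = 3×4 + 1×3 + 1×3 + 3×2 = 24; y[3] = 3×2 + 1×4 + 1×3 + 3×3 = 22. Result: [24, 26, 24, 22]

[24, 26, 24, 22]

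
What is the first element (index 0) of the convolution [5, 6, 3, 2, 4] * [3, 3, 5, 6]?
Use y[k] = Σ_i a[i]·b[k-i] at k=0. y[0] = 5×3 = 15

15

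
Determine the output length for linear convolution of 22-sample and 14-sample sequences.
Linear/full convolution length: m + n - 1 = 22 + 14 - 1 = 35

35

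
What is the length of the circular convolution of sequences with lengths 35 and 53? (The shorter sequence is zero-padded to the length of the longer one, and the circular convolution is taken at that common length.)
Circular convolution (zero-padding the shorter input) has length max(m, n) = max(35, 53) = 53

53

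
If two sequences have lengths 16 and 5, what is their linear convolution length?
Linear/full convolution length: m + n - 1 = 16 + 5 - 1 = 20

20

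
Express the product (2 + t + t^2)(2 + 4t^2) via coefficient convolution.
Ascending coefficients: a = [2, 1, 1], b = [2, 0, 4]. c[0] = 2×2 = 4; c[1] = 2×0 + 1×2 = 2; c[2] = 2×4 + 1×0 + 1×2 = 10; c[3] = 1×4 + 1×0 = 4; c[4] = 1×4 = 4. Result coefficients: [4, 2, 10, 4, 4] → 4 + 2t + 10t^2 + 4t^3 + 4t^4

4 + 2t + 10t^2 + 4t^3 + 4t^4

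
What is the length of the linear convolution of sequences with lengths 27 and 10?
Linear/full convolution length: m + n - 1 = 27 + 10 - 1 = 36

36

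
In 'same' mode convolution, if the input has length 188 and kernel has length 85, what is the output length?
'Same' mode returns an output with the same length as the input: 188

188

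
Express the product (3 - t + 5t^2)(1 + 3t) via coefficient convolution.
Ascending coefficients: a = [3, -1, 5], b = [1, 3]. c[0] = 3×1 = 3; c[1] = 3×3 + -1×1 = 8; c[2] = -1×3 + 5×1 = 2; c[3] = 5×3 = 15. Result coefficients: [3, 8, 2, 15] → 3 + 8t + 2t^2 + 15t^3

3 + 8t + 2t^2 + 15t^3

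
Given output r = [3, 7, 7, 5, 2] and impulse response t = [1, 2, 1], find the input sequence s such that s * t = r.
Deconvolve r=[3, 7, 7, 5, 2] by t=[1, 2, 1]. Since t[0]=1, solve forward: s[0] = r[0] / 1 = 3; s[1] = (r[1] - 3×2) / 1 = 1; s[2] = (r[2] - 1×2 - 3×1) / 1 = 2. So s = [3, 1, 2]. Check by forward convolution: r[0] = 3×1 = 3; r[1] = 3×2 + 1×1 = 7; r[2] = 3×1 + 1×2 + 2×1 = 7; r[3] = 1×1 + 2×2 = 5; r[4] = 2×1 = 2

[3, 1, 2]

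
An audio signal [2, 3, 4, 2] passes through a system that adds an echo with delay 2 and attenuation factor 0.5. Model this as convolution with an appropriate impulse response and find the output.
Direct-path + delayed-attenuated-path model → impulse response h = [1, 0, 0.5] (1 at lag 0, 0.5 at lag 2). Output y[n] = x[n] + 0.5·x[n - 2] (with x[n] = 0 outside 0..3): y[0] = 2 + 0.5×0 = 2; y[1] = 3 + 0.5×0 = 3; y[2] = 4 + 0.5×2 = 5.0; y[3] = 2 + 0.5×3 = 3.5; y[4] = 0 + 0.5×4 = 2.0; y[5] = 0 + 0.5×2 = 1.0. So y = [2, 3, 5.0, 3.5, 2.0, 1.0]

[2, 3, 5.0, 3.5, 2.0, 1.0]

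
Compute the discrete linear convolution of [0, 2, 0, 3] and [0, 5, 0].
y[0] = 0×0 = 0; y[1] = 0×5 + 2×0 = 0; y[2] = 0×0 + 2×5 + 0×0 = 10; y[3] = 2×0 + 0×5 + 3×0 = 0; y[4] = 0×0 + 3×5 = 15; y[5] = 3×0 = 0

[0, 0, 10, 0, 15, 0]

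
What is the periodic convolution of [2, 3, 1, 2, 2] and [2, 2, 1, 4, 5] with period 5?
Use y[k] = Σ_j u[j]·v[(k-j) mod 5]. y[0] = 2×2 + 3×5 + 1×4 + 2×1 + 2×2 = 29; y[1] = 2×2 + 3×2 + 1×5 + 2×4 + 2×1 = 25; y[2] = 2×1 + 3×2 + 1×2 + 2×5 + 2×4 = 28; y[3] = 2×4 + 3×1 + 1×2 + 2×2 + 2×5 = 27; y[4] = 2×5 + 3×4 + 1×1 + 2×2 + 2×2 = 31. Result: [29, 25, 28, 27, 31]

[29, 25, 28, 27, 31]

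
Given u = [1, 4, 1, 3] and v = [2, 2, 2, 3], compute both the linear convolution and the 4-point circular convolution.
Linear: y_lin[0] = 1×2 = 2; y_lin[1] = 1×2 + 4×2 = 10; y_lin[2] = 1×2 + 4×2 + 1×2 = 12; y_lin[3] = 1×3 + 4×2 + 1×2 + 3×2 = 19; y_lin[4] = 4×3 + 1×2 + 3×2 = 20; y_lin[5] = 1×3 + 3×2 = 9; y_lin[6] = 3×3 = 9 → [2, 10, 12, 19, 20, 9, 9]. Circular (length 4): y[0] = 1×2 + 4×3 + 1×2 + 3×2 = 22; y[1] = 1×2 + 4×2 + 1×3 + 3×2 = 19; y[2] = 1×2 + 4×2 + 1×2 + 3×3 = 21; y[3] = 1×3 + 4×2 + 1×2 + 3×2 = 19 → [22, 19, 21, 19]

Linear: [2, 10, 12, 19, 20, 9, 9], Circular: [22, 19, 21, 19]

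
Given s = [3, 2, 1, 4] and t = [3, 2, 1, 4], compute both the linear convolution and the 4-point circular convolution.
Linear: y_lin[0] = 3×3 = 9; y_lin[1] = 3×2 + 2×3 = 12; y_lin[2] = 3×1 + 2×2 + 1×3 = 10; y_lin[3] = 3×4 + 2×1 + 1×2 + 4×3 = 28; y_lin[4] = 2×4 + 1×1 + 4×2 = 17; y_lin[5] = 1×4 + 4×1 = 8; y_lin[6] = 4×4 = 16 → [9, 12, 10, 28, 17, 8, 16]. Circular (length 4): y[0] = 3×3 + 2×4 + 1×1 + 4×2 = 26; y[1] = 3×2 + 2×3 + 1×4 + 4×1 = 20; y[2] = 3×1 + 2×2 + 1×3 + 4×4 = 26; y[3] = 3×4 + 2×1 + 1×2 + 4×3 = 28 → [26, 20, 26, 28]

Linear: [9, 12, 10, 28, 17, 8, 16], Circular: [26, 20, 26, 28]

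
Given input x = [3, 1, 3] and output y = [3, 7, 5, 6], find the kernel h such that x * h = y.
Output length 4 = len(x) + len(h) - 1 ⇒ len(h) = 2. Solve h forward using h[k] = (y[k] - Σ_{i≥1} x[i]·h[k-i]) / x[0]: h[0] = y[0] / x[0] = 3 / 3 = 1; h[1] = (y[1] - 1×1) / x[0] = (7 - 1×1) / 3 = 2. So h = [1, 2]. Forward-check [3, 1, 3] * [1, 2]: y[0] = 3×1 = 3; y[1] = 3×2 + 1×1 = 7; y[2] = 1×2 + 3×1 = 5; y[3] = 3×2 = 6 → [3, 7, 5, 6] ✓

[1, 2]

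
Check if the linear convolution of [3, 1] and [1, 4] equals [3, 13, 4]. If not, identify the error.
Recompute linear convolution of [3, 1] and [1, 4]: y[0] = 3×1 = 3; y[1] = 3×4 + 1×1 = 13; y[2] = 1×4 = 4 → [3, 13, 4]. Given [3, 13, 4] matches, so answer: Yes

Yes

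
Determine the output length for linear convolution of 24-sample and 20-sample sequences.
Linear/full convolution length: m + n - 1 = 24 + 20 - 1 = 43

43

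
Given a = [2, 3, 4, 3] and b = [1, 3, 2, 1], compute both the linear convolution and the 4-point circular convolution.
Linear: y_lin[0] = 2×1 = 2; y_lin[1] = 2×3 + 3×1 = 9; y_lin[2] = 2×2 + 3×3 + 4×1 = 17; y_lin[3] = 2×1 + 3×2 + 4×3 + 3×1 = 23; y_lin[4] = 3×1 + 4×2 + 3×3 = 20; y_lin[5] = 4×1 + 3×2 = 10; y_lin[6] = 3×1 = 3 → [2, 9, 17, 23, 20, 10, 3]. Circular (length 4): y[0] = 2×1 + 3×1 + 4×2 + 3×3 = 22; y[1] = 2×3 + 3×1 + 4×1 + 3×2 = 19; y[2] = 2×2 + 3×3 + 4×1 + 3×1 = 20; y[3] = 2×1 + 3×2 + 4×3 + 3×1 = 23 → [22, 19, 20, 23]

Linear: [2, 9, 17, 23, 20, 10, 3], Circular: [22, 19, 20, 23]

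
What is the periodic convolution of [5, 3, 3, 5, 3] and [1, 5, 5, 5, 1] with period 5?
Use y[k] = Σ_j s[j]·t[(k-j) mod 5]. y[0] = 5×1 + 3×1 + 3×5 + 5×5 + 3×5 = 63; y[1] = 5×5 + 3×1 + 3×1 + 5×5 + 3×5 = 71; y[2] = 5×5 + 3×5 + 3×1 + 5×1 + 3×5 = 63; y[3] = 5×5 + 3×5 + 3×5 + 5×1 + 3×1 = 63; y[4] = 5×1 + 3×5 + 3×5 + 5×5 + 3×1 = 63. Result: [63, 71, 63, 63, 63]

[63, 71, 63, 63, 63]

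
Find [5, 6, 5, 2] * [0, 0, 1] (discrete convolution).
y[0] = 5×0 = 0; y[1] = 5×0 + 6×0 = 0; y[2] = 5×1 + 6×0 + 5×0 = 5; y[3] = 6×1 + 5×0 + 2×0 = 6; y[4] = 5×1 + 2×0 = 5; y[5] = 2×1 = 2

[0, 0, 5, 6, 5, 2]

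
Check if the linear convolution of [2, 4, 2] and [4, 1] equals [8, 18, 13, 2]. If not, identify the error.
Recompute linear convolution of [2, 4, 2] and [4, 1]: y[0] = 2×4 = 8; y[1] = 2×1 + 4×4 = 18; y[2] = 4×1 + 2×4 = 12; y[3] = 2×1 = 2 → [8, 18, 12, 2]. Compare to given [8, 18, 13, 2]: they differ at index 2: given 13, correct 12, so answer: No

No. Error at index 2: given 13, correct 12.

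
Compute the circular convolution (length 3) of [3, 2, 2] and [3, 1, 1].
Use y[k] = Σ_j a[j]·b[(k-j) mod 3]. y[0] = 3×3 + 2×1 + 2×1 = 13; y[1] = 3×1 + 2×3 + 2×1 = 11; y[2] = 3×1 + 2×1 + 2×3 = 11. Result: [13, 11, 11]

[13, 11, 11]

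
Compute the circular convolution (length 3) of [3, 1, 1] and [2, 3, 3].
Use y[k] = Σ_j x[j]·h[(k-j) mod 3]. y[0] = 3×2 + 1×3 + 1×3 = 12; y[1] = 3×3 + 1×2 + 1×3 = 14; y[2] = 3×3 + 1×3 + 1×2 = 14. Result: [12, 14, 14]

[12, 14, 14]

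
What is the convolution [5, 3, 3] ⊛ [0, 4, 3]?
y[0] = 5×0 = 0; y[1] = 5×4 + 3×0 = 20; y[2] = 5×3 + 3×4 + 3×0 = 27; y[3] = 3×3 + 3×4 = 21; y[4] = 3×3 = 9

[0, 20, 27, 21, 9]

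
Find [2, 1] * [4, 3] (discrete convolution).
y[0] = 2×4 = 8; y[1] = 2×3 + 1×4 = 10; y[2] = 1×3 = 3

[8, 10, 3]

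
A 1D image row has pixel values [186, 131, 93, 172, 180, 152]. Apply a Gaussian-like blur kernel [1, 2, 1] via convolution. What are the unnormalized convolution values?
Convolve image row [186, 131, 93, 172, 180, 152] with kernel [1, 2, 1]: y[0] = 186×1 = 186; y[1] = 186×2 + 131×1 = 503; y[2] = 186×1 + 131×2 + 93×1 = 541; y[3] = 131×1 + 93×2 + 172×1 = 489; y[4] = 93×1 + 172×2 + 180×1 = 617; y[5] = 172×1 + 180×2 + 152×1 = 684; y[6] = 180×1 + 152×2 = 484; y[7] = 152×1 = 152 → [186, 503, 541, 489, 617, 684, 484, 152]. Normalization factor = sum(kernel) = 4.

[186, 503, 541, 489, 617, 684, 484, 152]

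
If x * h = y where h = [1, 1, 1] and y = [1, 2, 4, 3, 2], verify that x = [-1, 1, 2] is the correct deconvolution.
Forward-compute [-1, 1, 2] * [1, 1, 1]: y[0] = -1×1 = -1; y[1] = -1×1 + 1×1 = 0; y[2] = -1×1 + 1×1 + 2×1 = 2; y[3] = 1×1 + 2×1 = 3; y[4] = 2×1 = 2 → [-1, 0, 2, 3, 2]. Does not match given y = [1, 2, 4, 3, 2].

Not verified. [-1, 1, 2] * [1, 1, 1] = [-1, 0, 2, 3, 2], which differs from [1, 2, 4, 3, 2] at index 0.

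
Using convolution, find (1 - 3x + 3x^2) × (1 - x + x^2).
Ascending coefficients: a = [1, -3, 3], b = [1, -1, 1]. c[0] = 1×1 = 1; c[1] = 1×-1 + -3×1 = -4; c[2] = 1×1 + -3×-1 + 3×1 = 7; c[3] = -3×1 + 3×-1 = -6; c[4] = 3×1 = 3. Result coefficients: [1, -4, 7, -6, 3] → 1 - 4x + 7x^2 - 6x^3 + 3x^4

1 - 4x + 7x^2 - 6x^3 + 3x^4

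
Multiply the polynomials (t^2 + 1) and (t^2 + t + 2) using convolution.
Ascending coefficients: a = [1, 0, 1], b = [2, 1, 1]. c[0] = 1×2 = 2; c[1] = 1×1 + 0×2 = 1; c[2] = 1×1 + 0×1 + 1×2 = 3; c[3] = 0×1 + 1×1 = 1; c[4] = 1×1 = 1. Result coefficients: [2, 1, 3, 1, 1] → t^4 + t^3 + 3t^2 + t + 2

t^4 + t^3 + 3t^2 + t + 2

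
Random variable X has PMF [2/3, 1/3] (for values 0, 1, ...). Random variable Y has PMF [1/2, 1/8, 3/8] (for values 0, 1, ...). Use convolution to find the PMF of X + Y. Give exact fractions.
P(X+Y=k) = Σ_i P(X=i)·P(Y=k-i) — a convolution of [2/3, 1/3] and [1/2, 1/8, 3/8]. P(X+Y=0) = (2/3)×(1/2) = 1/3; P(X+Y=1) = (2/3)×(1/8) + (1/3)×(1/2) = 1/12 + 1/6 = 1/4; P(X+Y=2) = (2/3)×(3/8) + (1/3)×(1/8) = 1/4 + 1/24 = 7/24; P(X+Y=3) = (1/3)×(3/8) = 1/8. PMF: [1/3, 1/4, 7/24, 1/8] (sums to 1 ✓)

[1/3, 1/4, 7/24, 1/8]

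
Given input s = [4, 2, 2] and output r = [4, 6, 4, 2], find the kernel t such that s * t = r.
Output length 4 = len(s) + len(t) - 1 ⇒ len(t) = 2. Solve t forward using t[k] = (r[k] - Σ_{i≥1} s[i]·t[k-i]) / s[0]: t[0] = r[0] / s[0] = 4 / 4 = 1; t[1] = (r[1] - 2×1) / s[0] = (6 - 2×1) / 4 = 1. So t = [1, 1]. Forward-check [4, 2, 2] * [1, 1]: r[0] = 4×1 = 4; r[1] = 4×1 + 2×1 = 6; r[2] = 2×1 + 2×1 = 4; r[3] = 2×1 = 2 → [4, 6, 4, 2] ✓

[1, 1]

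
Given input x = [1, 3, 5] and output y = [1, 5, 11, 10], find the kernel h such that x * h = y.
Output length 4 = len(x) + len(h) - 1 ⇒ len(h) = 2. Solve h forward using h[k] = (y[k] - Σ_{i≥1} x[i]·h[k-i]) / x[0]: h[0] = y[0] / x[0] = 1 / 1 = 1; h[1] = (y[1] - 3×1) / x[0] = (5 - 3×1) / 1 = 2. So h = [1, 2]. Forward-check [1, 3, 5] * [1, 2]: y[0] = 1×1 = 1; y[1] = 1×2 + 3×1 = 5; y[2] = 3×2 + 5×1 = 11; y[3] = 5×2 = 10 → [1, 5, 11, 10] ✓

[1, 2]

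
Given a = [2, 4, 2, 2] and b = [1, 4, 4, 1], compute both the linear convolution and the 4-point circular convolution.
Linear: y_lin[0] = 2×1 = 2; y_lin[1] = 2×4 + 4×1 = 12; y_lin[2] = 2×4 + 4×4 + 2×1 = 26; y_lin[3] = 2×1 + 4×4 + 2×4 + 2×1 = 28; y_lin[4] = 4×1 + 2×4 + 2×4 = 20; y_lin[5] = 2×1 + 2×4 = 10; y_lin[6] = 2×1 = 2 → [2, 12, 26, 28, 20, 10, 2]. Circular (length 4): y[0] = 2×1 + 4×1 + 2×4 + 2×4 = 22; y[1] = 2×4 + 4×1 + 2×1 + 2×4 = 22; y[2] = 2×4 + 4×4 + 2×1 + 2×1 = 28; y[3] = 2×1 + 4×4 + 2×4 + 2×1 = 28 → [22, 22, 28, 28]

Linear: [2, 12, 26, 28, 20, 10, 2], Circular: [22, 22, 28, 28]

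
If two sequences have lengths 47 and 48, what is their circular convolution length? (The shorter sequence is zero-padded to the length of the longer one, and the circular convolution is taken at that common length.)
Circular convolution (zero-padding the shorter input) has length max(m, n) = max(47, 48) = 48

48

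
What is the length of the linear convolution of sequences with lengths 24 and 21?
Linear/full convolution length: m + n - 1 = 24 + 21 - 1 = 44

44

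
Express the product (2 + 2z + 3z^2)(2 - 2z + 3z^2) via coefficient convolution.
Ascending coefficients: a = [2, 2, 3], b = [2, -2, 3]. c[0] = 2×2 = 4; c[1] = 2×-2 + 2×2 = 0; c[2] = 2×3 + 2×-2 + 3×2 = 8; c[3] = 2×3 + 3×-2 = 0; c[4] = 3×3 = 9. Result coefficients: [4, 0, 8, 0, 9] → 4 + 8z^2 + 9z^4

4 + 8z^2 + 9z^4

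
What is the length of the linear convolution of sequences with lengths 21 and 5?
Linear/full convolution length: m + n - 1 = 21 + 5 - 1 = 25

25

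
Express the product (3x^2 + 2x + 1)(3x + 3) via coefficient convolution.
Ascending coefficients: a = [1, 2, 3], b = [3, 3]. c[0] = 1×3 = 3; c[1] = 1×3 + 2×3 = 9; c[2] = 2×3 + 3×3 = 15; c[3] = 3×3 = 9. Result coefficients: [3, 9, 15, 9] → 9x^3 + 15x^2 + 9x + 3

9x^3 + 15x^2 + 9x + 3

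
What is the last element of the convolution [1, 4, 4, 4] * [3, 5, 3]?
Use y[k] = Σ_i a[i]·b[k-i] at k=5. y[5] = 4×3 = 12

12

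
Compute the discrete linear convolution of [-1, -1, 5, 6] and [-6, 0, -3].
y[0] = -1×-6 = 6; y[1] = -1×0 + -1×-6 = 6; y[2] = -1×-3 + -1×0 + 5×-6 = -27; y[3] = -1×-3 + 5×0 + 6×-6 = -33; y[4] = 5×-3 + 6×0 = -15; y[5] = 6×-3 = -18

[6, 6, -27, -33, -15, -18]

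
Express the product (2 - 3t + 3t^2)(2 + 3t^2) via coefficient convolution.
Ascending coefficients: a = [2, -3, 3], b = [2, 0, 3]. c[0] = 2×2 = 4; c[1] = 2×0 + -3×2 = -6; c[2] = 2×3 + -3×0 + 3×2 = 12; c[3] = -3×3 + 3×0 = -9; c[4] = 3×3 = 9. Result coefficients: [4, -6, 12, -9, 9] → 4 - 6t + 12t^2 - 9t^3 + 9t^4

4 - 6t + 12t^2 - 9t^3 + 9t^4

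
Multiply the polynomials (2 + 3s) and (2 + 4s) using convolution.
Ascending coefficients: a = [2, 3], b = [2, 4]. c[0] = 2×2 = 4; c[1] = 2×4 + 3×2 = 14; c[2] = 3×4 = 12. Result coefficients: [4, 14, 12] → 4 + 14s + 12s^2

4 + 14s + 12s^2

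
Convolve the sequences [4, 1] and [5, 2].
y[0] = 4×5 = 20; y[1] = 4×2 + 1×5 = 13; y[2] = 1×2 = 2

[20, 13, 2]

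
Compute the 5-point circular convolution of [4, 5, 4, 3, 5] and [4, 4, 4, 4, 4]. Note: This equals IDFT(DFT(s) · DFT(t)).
Either evaluate y[k] = Σ_j s[j]·t[(k-j) mod 5] directly, or use IDFT(DFT(s) · DFT(t)). y[0] = 4×4 + 5×4 + 4×4 + 3×4 + 5×4 = 84; y[1] = 4×4 + 5×4 + 4×4 + 3×4 + 5×4 = 84; y[2] = 4×4 + 5×4 + 4×4 + 3×4 + 5×4 = 84; y[3] = 4×4 + 5×4 + 4×4 + 3×4 + 5×4 = 84; y[4] = 4×4 + 5×4 + 4×4 + 3×4 + 5×4 = 84. Result: [84, 84, 84, 84, 84]

[84, 84, 84, 84, 84]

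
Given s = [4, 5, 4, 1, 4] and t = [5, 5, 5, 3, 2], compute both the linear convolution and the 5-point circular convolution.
Linear: y_lin[0] = 4×5 = 20; y_lin[1] = 4×5 + 5×5 = 45; y_lin[2] = 4×5 + 5×5 + 4×5 = 65; y_lin[3] = 4×3 + 5×5 + 4×5 + 1×5 = 62; y_lin[4] = 4×2 + 5×3 + 4×5 + 1×5 + 4×5 = 68; y_lin[5] = 5×2 + 4×3 + 1×5 + 4×5 = 47; y_lin[6] = 4×2 + 1×3 + 4×5 = 31; y_lin[7] = 1×2 + 4×3 = 14; y_lin[8] = 4×2 = 8 → [20, 45, 65, 62, 68, 47, 31, 14, 8]. Circular (length 5): y[0] = 4×5 + 5×2 + 4×3 + 1×5 + 4×5 = 67; y[1] = 4×5 + 5×5 + 4×2 + 1×3 + 4×5 = 76; y[2] = 4×5 + 5×5 + 4×5 + 1×2 + 4×3 = 79; y[3] = 4×3 + 5×5 + 4×5 + 1×5 + 4×2 = 70; y[4] = 4×2 + 5×3 + 4×5 + 1×5 + 4×5 = 68 → [67, 76, 79, 70, 68]

Linear: [20, 45, 65, 62, 68, 47, 31, 14, 8], Circular: [67, 76, 79, 70, 68]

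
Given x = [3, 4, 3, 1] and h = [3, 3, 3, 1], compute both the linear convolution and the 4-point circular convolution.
Linear: y_lin[0] = 3×3 = 9; y_lin[1] = 3×3 + 4×3 = 21; y_lin[2] = 3×3 + 4×3 + 3×3 = 30; y_lin[3] = 3×1 + 4×3 + 3×3 + 1×3 = 27; y_lin[4] = 4×1 + 3×3 + 1×3 = 16; y_lin[5] = 3×1 + 1×3 = 6; y_lin[6] = 1×1 = 1 → [9, 21, 30, 27, 16, 6, 1]. Circular (length 4): y[0] = 3×3 + 4×1 + 3×3 + 1×3 = 25; y[1] = 3×3 + 4×3 + 3×1 + 1×3 = 27; y[2] = 3×3 + 4×3 + 3×3 + 1×1 = 31; y[3] = 3×1 + 4×3 + 3×3 + 1×3 = 27 → [25, 27, 31, 27]

Linear: [9, 21, 30, 27, 16, 6, 1], Circular: [25, 27, 31, 27]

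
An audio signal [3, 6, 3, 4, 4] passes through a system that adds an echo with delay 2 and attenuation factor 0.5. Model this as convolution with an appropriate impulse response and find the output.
Direct-path + delayed-attenuated-path model → impulse response h = [1, 0, 0.5] (1 at lag 0, 0.5 at lag 2). Output y[n] = x[n] + 0.5·x[n - 2] (with x[n] = 0 outside 0..4): y[0] = 3 + 0.5×0 = 3; y[1] = 6 + 0.5×0 = 6; y[2] = 3 + 0.5×3 = 4.5; y[3] = 4 + 0.5×6 = 7.0; y[4] = 4 + 0.5×3 = 5.5; y[5] = 0 + 0.5×4 = 2.0; y[6] = 0 + 0.5×4 = 2.0. So y = [3, 6, 4.5, 7.0, 5.5, 2.0, 2.0]

[3, 6, 4.5, 7.0, 5.5, 2.0, 2.0]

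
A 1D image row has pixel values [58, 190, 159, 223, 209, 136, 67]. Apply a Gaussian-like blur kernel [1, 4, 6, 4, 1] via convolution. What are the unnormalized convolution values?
Convolve image row [58, 190, 159, 223, 209, 136, 67] with kernel [1, 4, 6, 4, 1]: y[0] = 58×1 = 58; y[1] = 58×4 + 190×1 = 422; y[2] = 58×6 + 190×4 + 159×1 = 1267; y[3] = 58×4 + 190×6 + 159×4 + 223×1 = 2231; y[4] = 58×1 + 190×4 + 159×6 + 223×4 + 209×1 = 2873; y[5] = 190×1 + 159×4 + 223×6 + 209×4 + 136×1 = 3136; y[6] = 159×1 + 223×4 + 209×6 + 136×4 + 67×1 = 2916; y[7] = 223×1 + 209×4 + 136×6 + 67×4 = 2143; y[8] = 209×1 + 136×4 + 67×6 = 1155; y[9] = 136×1 + 67×4 = 404; y[10] = 67×1 = 67 → [58, 422, 1267, 2231, 2873, 3136, 2916, 2143, 1155, 404, 67]. Normalization factor = sum(kernel) = 16.

[58, 422, 1267, 2231, 2873, 3136, 2916, 2143, 1155, 404, 67]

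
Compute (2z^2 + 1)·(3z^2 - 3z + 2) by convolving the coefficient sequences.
Ascending coefficients: a = [1, 0, 2], b = [2, -3, 3]. c[0] = 1×2 = 2; c[1] = 1×-3 + 0×2 = -3; c[2] = 1×3 + 0×-3 + 2×2 = 7; c[3] = 0×3 + 2×-3 = -6; c[4] = 2×3 = 6. Result coefficients: [2, -3, 7, -6, 6] → 6z^4 - 6z^3 + 7z^2 - 3z + 2

6z^4 - 6z^3 + 7z^2 - 3z + 2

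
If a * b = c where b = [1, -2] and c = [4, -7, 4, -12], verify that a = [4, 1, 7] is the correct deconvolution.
Forward-compute [4, 1, 7] * [1, -2]: c[0] = 4×1 = 4; c[1] = 4×-2 + 1×1 = -7; c[2] = 1×-2 + 7×1 = 5; c[3] = 7×-2 = -14 → [4, -7, 5, -14]. Does not match given c = [4, -7, 4, -12].

Not verified. [4, 1, 7] * [1, -2] = [4, -7, 5, -14], which differs from [4, -7, 4, -12] at index 2.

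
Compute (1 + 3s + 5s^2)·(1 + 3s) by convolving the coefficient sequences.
Ascending coefficients: a = [1, 3, 5], b = [1, 3]. c[0] = 1×1 = 1; c[1] = 1×3 + 3×1 = 6; c[2] = 3×3 + 5×1 = 14; c[3] = 5×3 = 15. Result coefficients: [1, 6, 14, 15] → 1 + 6s + 14s^2 + 15s^3

1 + 6s + 14s^2 + 15s^3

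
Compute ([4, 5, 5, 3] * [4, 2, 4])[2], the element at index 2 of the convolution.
Use y[k] = Σ_i a[i]·b[k-i] at k=2. y[2] = 4×4 + 5×2 + 5×4 = 46

46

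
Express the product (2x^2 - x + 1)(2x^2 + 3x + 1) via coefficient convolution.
Ascending coefficients: a = [1, -1, 2], b = [1, 3, 2]. c[0] = 1×1 = 1; c[1] = 1×3 + -1×1 = 2; c[2] = 1×2 + -1×3 + 2×1 = 1; c[3] = -1×2 + 2×3 = 4; c[4] = 2×2 = 4. Result coefficients: [1, 2, 1, 4, 4] → 4x^4 + 4x^3 + x^2 + 2x + 1

4x^4 + 4x^3 + x^2 + 2x + 1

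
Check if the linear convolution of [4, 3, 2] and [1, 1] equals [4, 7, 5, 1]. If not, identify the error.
Recompute linear convolution of [4, 3, 2] and [1, 1]: y[0] = 4×1 = 4; y[1] = 4×1 + 3×1 = 7; y[2] = 3×1 + 2×1 = 5; y[3] = 2×1 = 2 → [4, 7, 5, 2]. Compare to given [4, 7, 5, 1]: they differ at index 3: given 1, correct 2, so answer: No

No. Error at index 3: given 1, correct 2.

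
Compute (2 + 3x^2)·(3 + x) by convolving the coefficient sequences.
Ascending coefficients: a = [2, 0, 3], b = [3, 1]. c[0] = 2×3 = 6; c[1] = 2×1 + 0×3 = 2; c[2] = 0×1 + 3×3 = 9; c[3] = 3×1 = 3. Result coefficients: [6, 2, 9, 3] → 6 + 2x + 9x^2 + 3x^3

6 + 2x + 9x^2 + 3x^3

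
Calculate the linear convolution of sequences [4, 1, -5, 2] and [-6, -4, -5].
y[0] = 4×-6 = -24; y[1] = 4×-4 + 1×-6 = -22; y[2] = 4×-5 + 1×-4 + -5×-6 = 6; y[3] = 1×-5 + -5×-4 + 2×-6 = 3; y[4] = -5×-5 + 2×-4 = 17; y[5] = 2×-5 = -10

[-24, -22, 6, 3, 17, -10]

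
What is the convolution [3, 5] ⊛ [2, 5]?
y[0] = 3×2 = 6; y[1] = 3×5 + 5×2 = 25; y[2] = 5×5 = 25

[6, 25, 25]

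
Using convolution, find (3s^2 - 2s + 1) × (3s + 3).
Ascending coefficients: a = [1, -2, 3], b = [3, 3]. c[0] = 1×3 = 3; c[1] = 1×3 + -2×3 = -3; c[2] = -2×3 + 3×3 = 3; c[3] = 3×3 = 9. Result coefficients: [3, -3, 3, 9] → 9s^3 + 3s^2 - 3s + 3

9s^3 + 3s^2 - 3s + 3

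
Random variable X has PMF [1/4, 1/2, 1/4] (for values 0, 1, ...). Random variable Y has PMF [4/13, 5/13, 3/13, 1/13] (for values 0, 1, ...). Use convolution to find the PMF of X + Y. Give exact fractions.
P(X+Y=k) = Σ_i P(X=i)·P(Y=k-i) — a convolution of [1/4, 1/2, 1/4] and [4/13, 5/13, 3/13, 1/13]. P(X+Y=0) = (1/4)×(4/13) = 1/13; P(X+Y=1) = (1/4)×(5/13) + (1/2)×(4/13) = 5/52 + 2/13 = 1/4; P(X+Y=2) = (1/4)×(3/13) + (1/2)×(5/13) + (1/4)×(4/13) = 3/52 + 5/26 + 1/13 = 17/52; P(X+Y=3) = (1/4)×(1/13) + (1/2)×(3/13) + (1/4)×(5/13) = 1/52 + 3/26 + 5/52 = 3/13; P(X+Y=4) = (1/2)×(1/13) + (1/4)×(3/13) = 1/26 + 3/52 = 5/52; P(X+Y=5) = (1/4)×(1/13) = 1/52. PMF: [1/13, 1/4, 17/52, 3/13, 5/52, 1/52] (sums to 1 ✓)

[1/13, 1/4, 17/52, 3/13, 5/52, 1/52]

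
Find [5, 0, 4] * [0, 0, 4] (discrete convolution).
y[0] = 5×0 = 0; y[1] = 5×0 + 0×0 = 0; y[2] = 5×4 + 0×0 + 4×0 = 20; y[3] = 0×4 + 4×0 = 0; y[4] = 4×4 = 16

[0, 0, 20, 0, 16]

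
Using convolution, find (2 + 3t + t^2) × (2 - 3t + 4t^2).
Ascending coefficients: a = [2, 3, 1], b = [2, -3, 4]. c[0] = 2×2 = 4; c[1] = 2×-3 + 3×2 = 0; c[2] = 2×4 + 3×-3 + 1×2 = 1; c[3] = 3×4 + 1×-3 = 9; c[4] = 1×4 = 4. Result coefficients: [4, 0, 1, 9, 4] → 4 + t^2 + 9t^3 + 4t^4

4 + t^2 + 9t^3 + 4t^4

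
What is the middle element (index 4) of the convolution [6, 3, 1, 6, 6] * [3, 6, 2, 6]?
Use y[k] = Σ_i a[i]·b[k-i] at k=4. y[4] = 3×6 + 1×2 + 6×6 + 6×3 = 74

74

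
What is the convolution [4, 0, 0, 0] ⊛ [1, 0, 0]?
y[0] = 4×1 = 4; y[1] = 4×0 + 0×1 = 0; y[2] = 4×0 + 0×0 + 0×1 = 0; y[3] = 0×0 + 0×0 + 0×1 = 0; y[4] = 0×0 + 0×0 = 0; y[5] = 0×0 = 0

[4, 0, 0, 0, 0, 0]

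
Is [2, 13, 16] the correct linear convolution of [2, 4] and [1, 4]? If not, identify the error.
Recompute linear convolution of [2, 4] and [1, 4]: y[0] = 2×1 = 2; y[1] = 2×4 + 4×1 = 12; y[2] = 4×4 = 16 → [2, 12, 16]. Compare to given [2, 13, 16]: they differ at index 1: given 13, correct 12, so answer: No

No. Error at index 1: given 13, correct 12.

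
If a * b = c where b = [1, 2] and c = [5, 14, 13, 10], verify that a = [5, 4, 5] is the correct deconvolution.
Forward-compute [5, 4, 5] * [1, 2]: c[0] = 5×1 = 5; c[1] = 5×2 + 4×1 = 14; c[2] = 4×2 + 5×1 = 13; c[3] = 5×2 = 10 → [5, 14, 13, 10]. Matches given c = [5, 14, 13, 10], so verified.

Verified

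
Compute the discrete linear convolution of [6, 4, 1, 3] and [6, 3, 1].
y[0] = 6×6 = 36; y[1] = 6×3 + 4×6 = 42; y[2] = 6×1 + 4×3 + 1×6 = 24; y[3] = 4×1 + 1×3 + 3×6 = 25; y[4] = 1×1 + 3×3 = 10; y[5] = 3×1 = 3

[36, 42, 24, 25, 10, 3]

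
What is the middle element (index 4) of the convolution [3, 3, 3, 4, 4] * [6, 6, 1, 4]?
Use y[k] = Σ_i a[i]·b[k-i] at k=4. y[4] = 3×4 + 3×1 + 4×6 + 4×6 = 63

63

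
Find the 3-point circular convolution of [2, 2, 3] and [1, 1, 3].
Use y[k] = Σ_j a[j]·b[(k-j) mod 3]. y[0] = 2×1 + 2×3 + 3×1 = 11; y[1] = 2×1 + 2×1 + 3×3 = 13; y[2] = 2×3 + 2×1 + 3×1 = 11. Result: [11, 13, 11]

[11, 13, 11]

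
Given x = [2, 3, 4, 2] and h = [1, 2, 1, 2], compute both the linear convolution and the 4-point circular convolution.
Linear: y_lin[0] = 2×1 = 2; y_lin[1] = 2×2 + 3×1 = 7; y_lin[2] = 2×1 + 3×2 + 4×1 = 12; y_lin[3] = 2×2 + 3×1 + 4×2 + 2×1 = 17; y_lin[4] = 3×2 + 4×1 + 2×2 = 14; y_lin[5] = 4×2 + 2×1 = 10; y_lin[6] = 2×2 = 4 → [2, 7, 12, 17, 14, 10, 4]. Circular (length 4): y[0] = 2×1 + 3×2 + 4×1 + 2×2 = 16; y[1] = 2×2 + 3×1 + 4×2 + 2×1 = 17; y[2] = 2×1 + 3×2 + 4×1 + 2×2 = 16; y[3] = 2×2 + 3×1 + 4×2 + 2×1 = 17 → [16, 17, 16, 17]

Linear: [2, 7, 12, 17, 14, 10, 4], Circular: [16, 17, 16, 17]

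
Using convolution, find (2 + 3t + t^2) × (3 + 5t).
Ascending coefficients: a = [2, 3, 1], b = [3, 5]. c[0] = 2×3 = 6; c[1] = 2×5 + 3×3 = 19; c[2] = 3×5 + 1×3 = 18; c[3] = 1×5 = 5. Result coefficients: [6, 19, 18, 5] → 6 + 19t + 18t^2 + 5t^3

6 + 19t + 18t^2 + 5t^3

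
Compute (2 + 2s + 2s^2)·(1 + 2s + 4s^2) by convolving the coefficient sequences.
Ascending coefficients: a = [2, 2, 2], b = [1, 2, 4]. c[0] = 2×1 = 2; c[1] = 2×2 + 2×1 = 6; c[2] = 2×4 + 2×2 + 2×1 = 14; c[3] = 2×4 + 2×2 = 12; c[4] = 2×4 = 8. Result coefficients: [2, 6, 14, 12, 8] → 2 + 6s + 14s^2 + 12s^3 + 8s^4

2 + 6s + 14s^2 + 12s^3 + 8s^4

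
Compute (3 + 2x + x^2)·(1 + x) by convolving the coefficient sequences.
Ascending coefficients: a = [3, 2, 1], b = [1, 1]. c[0] = 3×1 = 3; c[1] = 3×1 + 2×1 = 5; c[2] = 2×1 + 1×1 = 3; c[3] = 1×1 = 1. Result coefficients: [3, 5, 3, 1] → 3 + 5x + 3x^2 + x^3

3 + 5x + 3x^2 + x^3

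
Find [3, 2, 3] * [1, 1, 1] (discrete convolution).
y[0] = 3×1 = 3; y[1] = 3×1 + 2×1 = 5; y[2] = 3×1 + 2×1 + 3×1 = 8; y[3] = 2×1 + 3×1 = 5; y[4] = 3×1 = 3

[3, 5, 8, 5, 3]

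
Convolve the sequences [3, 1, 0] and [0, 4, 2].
y[0] = 3×0 = 0; y[1] = 3×4 + 1×0 = 12; y[2] = 3×2 + 1×4 + 0×0 = 10; y[3] = 1×2 + 0×4 = 2; y[4] = 0×2 = 0

[0, 12, 10, 2, 0]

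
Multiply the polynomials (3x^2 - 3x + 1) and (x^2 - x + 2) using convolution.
Ascending coefficients: a = [1, -3, 3], b = [2, -1, 1]. c[0] = 1×2 = 2; c[1] = 1×-1 + -3×2 = -7; c[2] = 1×1 + -3×-1 + 3×2 = 10; c[3] = -3×1 + 3×-1 = -6; c[4] = 3×1 = 3. Result coefficients: [2, -7, 10, -6, 3] → 3x^4 - 6x^3 + 10x^2 - 7x + 2

3x^4 - 6x^3 + 10x^2 - 7x + 2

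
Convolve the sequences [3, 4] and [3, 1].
y[0] = 3×3 = 9; y[1] = 3×1 + 4×3 = 15; y[2] = 4×1 = 4

[9, 15, 4]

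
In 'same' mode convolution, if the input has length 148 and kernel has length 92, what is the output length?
'Same' mode returns an output with the same length as the input: 148

148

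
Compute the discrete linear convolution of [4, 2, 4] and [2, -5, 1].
y[0] = 4×2 = 8; y[1] = 4×-5 + 2×2 = -16; y[2] = 4×1 + 2×-5 + 4×2 = 2; y[3] = 2×1 + 4×-5 = -18; y[4] = 4×1 = 4

[8, -16, 2, -18, 4]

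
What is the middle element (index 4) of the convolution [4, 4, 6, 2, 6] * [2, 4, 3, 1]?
Use y[k] = Σ_i a[i]·b[k-i] at k=4. y[4] = 4×1 + 6×3 + 2×4 + 6×2 = 42

42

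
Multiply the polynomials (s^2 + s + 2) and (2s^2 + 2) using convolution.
Ascending coefficients: a = [2, 1, 1], b = [2, 0, 2]. c[0] = 2×2 = 4; c[1] = 2×0 + 1×2 = 2; c[2] = 2×2 + 1×0 + 1×2 = 6; c[3] = 1×2 + 1×0 = 2; c[4] = 1×2 = 2. Result coefficients: [4, 2, 6, 2, 2] → 2s^4 + 2s^3 + 6s^2 + 2s + 4

2s^4 + 2s^3 + 6s^2 + 2s + 4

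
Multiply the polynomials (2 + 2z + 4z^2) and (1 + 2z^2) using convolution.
Ascending coefficients: a = [2, 2, 4], b = [1, 0, 2]. c[0] = 2×1 = 2; c[1] = 2×0 + 2×1 = 2; c[2] = 2×2 + 2×0 + 4×1 = 8; c[3] = 2×2 + 4×0 = 4; c[4] = 4×2 = 8. Result coefficients: [2, 2, 8, 4, 8] → 2 + 2z + 8z^2 + 4z^3 + 8z^4

2 + 2z + 8z^2 + 4z^3 + 8z^4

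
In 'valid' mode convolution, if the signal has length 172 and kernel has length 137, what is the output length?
'Valid' mode counts only positions where the kernel fully overlaps the signal: m - n + 1 = 172 - 137 + 1 = 36

36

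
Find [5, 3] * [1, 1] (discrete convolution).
y[0] = 5×1 = 5; y[1] = 5×1 + 3×1 = 8; y[2] = 3×1 = 3

[5, 8, 3]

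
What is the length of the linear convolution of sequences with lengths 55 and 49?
Linear/full convolution length: m + n - 1 = 55 + 49 - 1 = 103

103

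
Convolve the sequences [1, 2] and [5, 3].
y[0] = 1×5 = 5; y[1] = 1×3 + 2×5 = 13; y[2] = 2×3 = 6

[5, 13, 6]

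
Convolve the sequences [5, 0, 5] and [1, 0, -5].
y[0] = 5×1 = 5; y[1] = 5×0 + 0×1 = 0; y[2] = 5×-5 + 0×0 + 5×1 = -20; y[3] = 0×-5 + 5×0 = 0; y[4] = 5×-5 = -25

[5, 0, -20, 0, -25]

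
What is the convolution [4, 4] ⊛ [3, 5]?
y[0] = 4×3 = 12; y[1] = 4×5 + 4×3 = 32; y[2] = 4×5 = 20

[12, 32, 20]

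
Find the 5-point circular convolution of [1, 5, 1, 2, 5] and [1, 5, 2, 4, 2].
Use y[k] = Σ_j s[j]·t[(k-j) mod 5]. y[0] = 1×1 + 5×2 + 1×4 + 2×2 + 5×5 = 44; y[1] = 1×5 + 5×1 + 1×2 + 2×4 + 5×2 = 30; y[2] = 1×2 + 5×5 + 1×1 + 2×2 + 5×4 = 52; y[3] = 1×4 + 5×2 + 1×5 + 2×1 + 5×2 = 31; y[4] = 1×2 + 5×4 + 1×2 + 2×5 + 5×1 = 39. Result: [44, 30, 52, 31, 39]

[44, 30, 52, 31, 39]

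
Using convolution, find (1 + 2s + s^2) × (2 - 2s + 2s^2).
Ascending coefficients: a = [1, 2, 1], b = [2, -2, 2]. c[0] = 1×2 = 2; c[1] = 1×-2 + 2×2 = 2; c[2] = 1×2 + 2×-2 + 1×2 = 0; c[3] = 2×2 + 1×-2 = 2; c[4] = 1×2 = 2. Result coefficients: [2, 2, 0, 2, 2] → 2 + 2s + 2s^3 + 2s^4

2 + 2s + 2s^3 + 2s^4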